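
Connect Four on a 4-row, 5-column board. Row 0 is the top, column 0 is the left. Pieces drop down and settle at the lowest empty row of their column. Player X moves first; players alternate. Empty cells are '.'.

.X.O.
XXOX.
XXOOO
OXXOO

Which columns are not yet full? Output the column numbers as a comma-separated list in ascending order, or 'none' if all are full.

col 0: top cell = '.' → open
col 1: top cell = 'X' → FULL
col 2: top cell = '.' → open
col 3: top cell = 'O' → FULL
col 4: top cell = '.' → open

Answer: 0,2,4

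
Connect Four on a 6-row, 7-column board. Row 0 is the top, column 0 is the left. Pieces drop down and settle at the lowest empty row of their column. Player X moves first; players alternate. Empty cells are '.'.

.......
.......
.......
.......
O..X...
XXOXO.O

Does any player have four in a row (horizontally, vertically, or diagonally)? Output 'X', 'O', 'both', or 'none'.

none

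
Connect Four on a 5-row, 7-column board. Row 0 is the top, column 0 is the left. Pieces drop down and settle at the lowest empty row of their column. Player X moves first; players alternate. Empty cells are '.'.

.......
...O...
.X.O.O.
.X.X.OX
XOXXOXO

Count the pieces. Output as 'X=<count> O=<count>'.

X=8 O=7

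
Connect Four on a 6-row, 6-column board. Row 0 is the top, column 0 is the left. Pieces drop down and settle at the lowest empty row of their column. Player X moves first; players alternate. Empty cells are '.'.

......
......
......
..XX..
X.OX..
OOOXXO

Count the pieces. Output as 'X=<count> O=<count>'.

X=6 O=5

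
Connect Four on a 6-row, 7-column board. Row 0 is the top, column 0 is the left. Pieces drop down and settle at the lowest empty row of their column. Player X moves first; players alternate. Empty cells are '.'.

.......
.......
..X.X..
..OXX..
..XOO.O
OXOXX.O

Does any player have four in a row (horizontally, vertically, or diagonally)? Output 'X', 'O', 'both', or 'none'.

X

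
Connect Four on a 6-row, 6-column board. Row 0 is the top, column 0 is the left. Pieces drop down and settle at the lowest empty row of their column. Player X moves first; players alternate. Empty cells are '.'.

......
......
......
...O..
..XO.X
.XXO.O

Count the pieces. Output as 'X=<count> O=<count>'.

X=4 O=4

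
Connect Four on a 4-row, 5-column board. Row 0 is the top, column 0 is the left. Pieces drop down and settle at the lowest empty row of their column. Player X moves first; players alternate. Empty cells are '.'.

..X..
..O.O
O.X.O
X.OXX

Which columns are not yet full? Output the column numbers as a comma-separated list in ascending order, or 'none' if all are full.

col 0: top cell = '.' → open
col 1: top cell = '.' → open
col 2: top cell = 'X' → FULL
col 3: top cell = '.' → open
col 4: top cell = '.' → open

Answer: 0,1,3,4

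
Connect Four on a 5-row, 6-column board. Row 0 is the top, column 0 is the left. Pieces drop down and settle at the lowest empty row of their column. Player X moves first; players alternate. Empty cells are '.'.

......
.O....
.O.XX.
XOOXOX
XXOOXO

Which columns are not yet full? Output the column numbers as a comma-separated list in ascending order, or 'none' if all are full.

Answer: 0,1,2,3,4,5

Derivation:
col 0: top cell = '.' → open
col 1: top cell = '.' → open
col 2: top cell = '.' → open
col 3: top cell = '.' → open
col 4: top cell = '.' → open
col 5: top cell = '.' → open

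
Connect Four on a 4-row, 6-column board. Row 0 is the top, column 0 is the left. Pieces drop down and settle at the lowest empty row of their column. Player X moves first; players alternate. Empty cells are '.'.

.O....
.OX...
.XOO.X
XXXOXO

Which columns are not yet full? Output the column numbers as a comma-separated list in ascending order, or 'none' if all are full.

Answer: 0,2,3,4,5

Derivation:
col 0: top cell = '.' → open
col 1: top cell = 'O' → FULL
col 2: top cell = '.' → open
col 3: top cell = '.' → open
col 4: top cell = '.' → open
col 5: top cell = '.' → open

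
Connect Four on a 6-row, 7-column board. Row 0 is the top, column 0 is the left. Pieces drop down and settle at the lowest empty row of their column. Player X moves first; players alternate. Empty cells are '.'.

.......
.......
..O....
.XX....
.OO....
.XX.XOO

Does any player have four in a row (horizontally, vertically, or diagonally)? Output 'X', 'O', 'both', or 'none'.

none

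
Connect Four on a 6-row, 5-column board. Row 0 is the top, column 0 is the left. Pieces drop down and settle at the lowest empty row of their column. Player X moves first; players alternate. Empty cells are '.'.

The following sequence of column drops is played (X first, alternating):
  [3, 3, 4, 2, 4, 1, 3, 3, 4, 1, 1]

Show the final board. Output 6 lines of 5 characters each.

Answer: .....
.....
...O.
.X.XX
.O.OX
.OOXX

Derivation:
Move 1: X drops in col 3, lands at row 5
Move 2: O drops in col 3, lands at row 4
Move 3: X drops in col 4, lands at row 5
Move 4: O drops in col 2, lands at row 5
Move 5: X drops in col 4, lands at row 4
Move 6: O drops in col 1, lands at row 5
Move 7: X drops in col 3, lands at row 3
Move 8: O drops in col 3, lands at row 2
Move 9: X drops in col 4, lands at row 3
Move 10: O drops in col 1, lands at row 4
Move 11: X drops in col 1, lands at row 3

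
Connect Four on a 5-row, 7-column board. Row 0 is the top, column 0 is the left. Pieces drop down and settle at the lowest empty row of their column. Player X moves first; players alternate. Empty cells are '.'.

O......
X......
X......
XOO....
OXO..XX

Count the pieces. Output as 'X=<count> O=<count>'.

X=6 O=5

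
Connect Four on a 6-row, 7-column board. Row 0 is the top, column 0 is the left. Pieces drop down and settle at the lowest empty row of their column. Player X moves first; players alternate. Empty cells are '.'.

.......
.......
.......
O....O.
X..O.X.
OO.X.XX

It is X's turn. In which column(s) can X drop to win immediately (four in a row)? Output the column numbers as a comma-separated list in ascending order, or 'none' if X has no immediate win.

col 0: drop X → no win
col 1: drop X → no win
col 2: drop X → no win
col 3: drop X → no win
col 4: drop X → WIN!
col 5: drop X → no win
col 6: drop X → no win

Answer: 4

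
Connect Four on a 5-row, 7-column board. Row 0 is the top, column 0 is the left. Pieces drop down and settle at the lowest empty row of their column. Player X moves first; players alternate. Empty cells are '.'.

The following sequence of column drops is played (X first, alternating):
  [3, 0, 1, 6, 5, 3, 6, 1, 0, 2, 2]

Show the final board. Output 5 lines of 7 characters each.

Move 1: X drops in col 3, lands at row 4
Move 2: O drops in col 0, lands at row 4
Move 3: X drops in col 1, lands at row 4
Move 4: O drops in col 6, lands at row 4
Move 5: X drops in col 5, lands at row 4
Move 6: O drops in col 3, lands at row 3
Move 7: X drops in col 6, lands at row 3
Move 8: O drops in col 1, lands at row 3
Move 9: X drops in col 0, lands at row 3
Move 10: O drops in col 2, lands at row 4
Move 11: X drops in col 2, lands at row 3

Answer: .......
.......
.......
XOXO..X
OXOX.XO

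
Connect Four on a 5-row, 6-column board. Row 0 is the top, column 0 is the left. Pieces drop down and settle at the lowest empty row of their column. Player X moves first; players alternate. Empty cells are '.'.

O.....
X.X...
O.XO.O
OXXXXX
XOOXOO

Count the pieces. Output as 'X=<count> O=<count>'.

X=10 O=9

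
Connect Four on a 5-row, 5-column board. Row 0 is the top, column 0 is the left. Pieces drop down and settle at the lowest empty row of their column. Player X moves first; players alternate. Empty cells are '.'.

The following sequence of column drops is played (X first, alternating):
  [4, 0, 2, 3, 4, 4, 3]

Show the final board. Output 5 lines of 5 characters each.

Answer: .....
.....
....O
...XX
O.XOX

Derivation:
Move 1: X drops in col 4, lands at row 4
Move 2: O drops in col 0, lands at row 4
Move 3: X drops in col 2, lands at row 4
Move 4: O drops in col 3, lands at row 4
Move 5: X drops in col 4, lands at row 3
Move 6: O drops in col 4, lands at row 2
Move 7: X drops in col 3, lands at row 3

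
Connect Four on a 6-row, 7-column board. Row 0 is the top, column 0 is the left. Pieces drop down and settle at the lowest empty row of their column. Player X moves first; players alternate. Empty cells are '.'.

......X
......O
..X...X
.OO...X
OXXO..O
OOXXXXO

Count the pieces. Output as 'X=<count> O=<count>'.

X=10 O=9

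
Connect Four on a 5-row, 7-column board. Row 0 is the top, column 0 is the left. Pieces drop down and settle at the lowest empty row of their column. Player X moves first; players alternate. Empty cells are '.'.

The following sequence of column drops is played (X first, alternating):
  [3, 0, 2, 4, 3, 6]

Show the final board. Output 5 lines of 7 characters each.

Answer: .......
.......
.......
...X...
O.XXO.O

Derivation:
Move 1: X drops in col 3, lands at row 4
Move 2: O drops in col 0, lands at row 4
Move 3: X drops in col 2, lands at row 4
Move 4: O drops in col 4, lands at row 4
Move 5: X drops in col 3, lands at row 3
Move 6: O drops in col 6, lands at row 4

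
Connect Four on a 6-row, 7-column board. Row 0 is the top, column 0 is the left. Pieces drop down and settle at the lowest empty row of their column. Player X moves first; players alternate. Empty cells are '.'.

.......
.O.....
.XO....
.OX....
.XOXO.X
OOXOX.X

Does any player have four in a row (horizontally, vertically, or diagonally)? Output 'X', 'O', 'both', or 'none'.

X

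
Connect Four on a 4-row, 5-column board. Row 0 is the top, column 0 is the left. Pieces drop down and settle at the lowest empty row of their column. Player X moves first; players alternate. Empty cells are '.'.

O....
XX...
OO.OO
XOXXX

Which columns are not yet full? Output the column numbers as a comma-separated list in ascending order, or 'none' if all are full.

col 0: top cell = 'O' → FULL
col 1: top cell = '.' → open
col 2: top cell = '.' → open
col 3: top cell = '.' → open
col 4: top cell = '.' → open

Answer: 1,2,3,4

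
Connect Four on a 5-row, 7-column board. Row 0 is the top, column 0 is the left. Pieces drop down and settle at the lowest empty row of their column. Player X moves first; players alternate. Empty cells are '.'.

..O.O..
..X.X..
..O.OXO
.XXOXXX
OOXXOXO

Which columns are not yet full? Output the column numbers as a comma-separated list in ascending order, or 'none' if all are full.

Answer: 0,1,3,5,6

Derivation:
col 0: top cell = '.' → open
col 1: top cell = '.' → open
col 2: top cell = 'O' → FULL
col 3: top cell = '.' → open
col 4: top cell = 'O' → FULL
col 5: top cell = '.' → open
col 6: top cell = '.' → open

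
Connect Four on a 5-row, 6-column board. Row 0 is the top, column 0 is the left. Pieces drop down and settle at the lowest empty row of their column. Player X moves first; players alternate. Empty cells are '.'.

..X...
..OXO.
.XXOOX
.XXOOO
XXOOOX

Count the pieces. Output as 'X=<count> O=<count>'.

X=10 O=10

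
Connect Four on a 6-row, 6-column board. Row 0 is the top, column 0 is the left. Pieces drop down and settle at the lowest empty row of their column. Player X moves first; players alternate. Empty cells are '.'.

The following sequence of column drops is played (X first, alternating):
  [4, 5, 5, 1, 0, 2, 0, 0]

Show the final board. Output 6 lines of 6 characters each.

Move 1: X drops in col 4, lands at row 5
Move 2: O drops in col 5, lands at row 5
Move 3: X drops in col 5, lands at row 4
Move 4: O drops in col 1, lands at row 5
Move 5: X drops in col 0, lands at row 5
Move 6: O drops in col 2, lands at row 5
Move 7: X drops in col 0, lands at row 4
Move 8: O drops in col 0, lands at row 3

Answer: ......
......
......
O.....
X....X
XOO.XO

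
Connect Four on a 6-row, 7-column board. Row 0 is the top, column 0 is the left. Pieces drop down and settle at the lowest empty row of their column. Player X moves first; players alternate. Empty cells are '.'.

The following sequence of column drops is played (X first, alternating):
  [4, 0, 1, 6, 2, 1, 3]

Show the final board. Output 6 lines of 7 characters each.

Answer: .......
.......
.......
.......
.O.....
OXXXX.O

Derivation:
Move 1: X drops in col 4, lands at row 5
Move 2: O drops in col 0, lands at row 5
Move 3: X drops in col 1, lands at row 5
Move 4: O drops in col 6, lands at row 5
Move 5: X drops in col 2, lands at row 5
Move 6: O drops in col 1, lands at row 4
Move 7: X drops in col 3, lands at row 5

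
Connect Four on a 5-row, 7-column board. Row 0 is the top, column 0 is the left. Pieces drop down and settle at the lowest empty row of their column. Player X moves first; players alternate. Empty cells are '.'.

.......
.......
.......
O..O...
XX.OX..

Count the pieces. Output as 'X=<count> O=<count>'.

X=3 O=3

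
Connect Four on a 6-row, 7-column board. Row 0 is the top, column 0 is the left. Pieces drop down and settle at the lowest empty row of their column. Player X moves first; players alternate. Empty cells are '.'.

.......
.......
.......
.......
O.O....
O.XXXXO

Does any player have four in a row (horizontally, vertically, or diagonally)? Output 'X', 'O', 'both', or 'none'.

X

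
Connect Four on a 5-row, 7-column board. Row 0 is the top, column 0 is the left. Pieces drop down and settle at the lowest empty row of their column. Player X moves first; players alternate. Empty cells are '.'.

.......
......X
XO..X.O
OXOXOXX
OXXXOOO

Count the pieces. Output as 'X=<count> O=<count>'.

X=10 O=9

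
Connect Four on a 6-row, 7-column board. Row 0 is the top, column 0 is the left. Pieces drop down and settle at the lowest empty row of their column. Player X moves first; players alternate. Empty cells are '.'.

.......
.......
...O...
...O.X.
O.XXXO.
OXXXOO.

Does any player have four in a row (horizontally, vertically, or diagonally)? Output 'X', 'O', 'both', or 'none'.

none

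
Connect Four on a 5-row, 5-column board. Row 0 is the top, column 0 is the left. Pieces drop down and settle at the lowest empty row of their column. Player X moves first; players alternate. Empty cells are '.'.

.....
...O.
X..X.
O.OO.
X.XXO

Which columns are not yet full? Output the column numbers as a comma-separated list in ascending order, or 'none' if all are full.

Answer: 0,1,2,3,4

Derivation:
col 0: top cell = '.' → open
col 1: top cell = '.' → open
col 2: top cell = '.' → open
col 3: top cell = '.' → open
col 4: top cell = '.' → open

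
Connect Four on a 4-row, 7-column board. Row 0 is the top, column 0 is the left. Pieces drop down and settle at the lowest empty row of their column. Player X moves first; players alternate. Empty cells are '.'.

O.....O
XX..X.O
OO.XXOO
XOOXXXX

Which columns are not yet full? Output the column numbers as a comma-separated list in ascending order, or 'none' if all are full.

Answer: 1,2,3,4,5

Derivation:
col 0: top cell = 'O' → FULL
col 1: top cell = '.' → open
col 2: top cell = '.' → open
col 3: top cell = '.' → open
col 4: top cell = '.' → open
col 5: top cell = '.' → open
col 6: top cell = 'O' → FULL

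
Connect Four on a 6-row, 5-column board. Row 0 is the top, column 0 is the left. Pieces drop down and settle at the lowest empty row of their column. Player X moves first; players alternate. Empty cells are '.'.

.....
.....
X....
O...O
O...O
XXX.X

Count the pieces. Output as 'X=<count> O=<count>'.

X=5 O=4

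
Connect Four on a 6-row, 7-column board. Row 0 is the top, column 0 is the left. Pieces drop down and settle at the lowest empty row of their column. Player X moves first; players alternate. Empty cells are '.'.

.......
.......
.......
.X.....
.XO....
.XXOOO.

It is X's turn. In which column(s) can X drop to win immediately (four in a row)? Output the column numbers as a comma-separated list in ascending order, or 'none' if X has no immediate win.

Answer: 1

Derivation:
col 0: drop X → no win
col 1: drop X → WIN!
col 2: drop X → no win
col 3: drop X → no win
col 4: drop X → no win
col 5: drop X → no win
col 6: drop X → no win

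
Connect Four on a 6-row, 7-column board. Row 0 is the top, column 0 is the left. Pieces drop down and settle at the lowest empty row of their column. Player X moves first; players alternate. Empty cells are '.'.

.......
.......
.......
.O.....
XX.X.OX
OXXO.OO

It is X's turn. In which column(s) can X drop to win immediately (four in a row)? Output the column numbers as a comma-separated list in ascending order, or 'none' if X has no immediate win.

Answer: 2

Derivation:
col 0: drop X → no win
col 1: drop X → no win
col 2: drop X → WIN!
col 3: drop X → no win
col 4: drop X → no win
col 5: drop X → no win
col 6: drop X → no win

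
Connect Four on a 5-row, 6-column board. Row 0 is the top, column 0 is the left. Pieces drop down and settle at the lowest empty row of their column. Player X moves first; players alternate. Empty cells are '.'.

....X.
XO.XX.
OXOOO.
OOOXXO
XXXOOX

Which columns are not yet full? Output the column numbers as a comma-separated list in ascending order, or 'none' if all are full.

Answer: 0,1,2,3,5

Derivation:
col 0: top cell = '.' → open
col 1: top cell = '.' → open
col 2: top cell = '.' → open
col 3: top cell = '.' → open
col 4: top cell = 'X' → FULL
col 5: top cell = '.' → open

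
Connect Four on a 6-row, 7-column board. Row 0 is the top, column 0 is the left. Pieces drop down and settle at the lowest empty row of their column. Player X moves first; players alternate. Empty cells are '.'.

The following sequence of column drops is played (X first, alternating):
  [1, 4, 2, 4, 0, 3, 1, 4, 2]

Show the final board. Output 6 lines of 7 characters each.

Answer: .......
.......
.......
....O..
.XX.O..
XXXOO..

Derivation:
Move 1: X drops in col 1, lands at row 5
Move 2: O drops in col 4, lands at row 5
Move 3: X drops in col 2, lands at row 5
Move 4: O drops in col 4, lands at row 4
Move 5: X drops in col 0, lands at row 5
Move 6: O drops in col 3, lands at row 5
Move 7: X drops in col 1, lands at row 4
Move 8: O drops in col 4, lands at row 3
Move 9: X drops in col 2, lands at row 4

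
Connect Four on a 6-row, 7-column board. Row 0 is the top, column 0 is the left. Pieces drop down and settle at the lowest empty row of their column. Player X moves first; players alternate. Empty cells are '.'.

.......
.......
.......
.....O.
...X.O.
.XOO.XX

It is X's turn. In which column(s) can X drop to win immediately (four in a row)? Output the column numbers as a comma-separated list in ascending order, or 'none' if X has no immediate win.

Answer: none

Derivation:
col 0: drop X → no win
col 1: drop X → no win
col 2: drop X → no win
col 3: drop X → no win
col 4: drop X → no win
col 5: drop X → no win
col 6: drop X → no win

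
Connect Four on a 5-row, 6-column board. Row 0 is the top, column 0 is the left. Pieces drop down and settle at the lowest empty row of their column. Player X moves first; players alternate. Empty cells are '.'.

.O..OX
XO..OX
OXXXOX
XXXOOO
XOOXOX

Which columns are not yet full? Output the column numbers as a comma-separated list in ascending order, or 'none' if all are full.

col 0: top cell = '.' → open
col 1: top cell = 'O' → FULL
col 2: top cell = '.' → open
col 3: top cell = '.' → open
col 4: top cell = 'O' → FULL
col 5: top cell = 'X' → FULL

Answer: 0,2,3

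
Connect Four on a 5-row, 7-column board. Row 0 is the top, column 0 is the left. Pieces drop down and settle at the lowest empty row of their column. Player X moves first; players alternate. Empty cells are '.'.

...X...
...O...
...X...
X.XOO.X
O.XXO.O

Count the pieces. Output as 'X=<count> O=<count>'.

X=7 O=6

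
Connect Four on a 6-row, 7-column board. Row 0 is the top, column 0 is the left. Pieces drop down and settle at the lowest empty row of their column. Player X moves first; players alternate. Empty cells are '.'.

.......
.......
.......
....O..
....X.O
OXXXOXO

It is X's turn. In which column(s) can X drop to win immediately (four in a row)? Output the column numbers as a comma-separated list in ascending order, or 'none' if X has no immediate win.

Answer: none

Derivation:
col 0: drop X → no win
col 1: drop X → no win
col 2: drop X → no win
col 3: drop X → no win
col 4: drop X → no win
col 5: drop X → no win
col 6: drop X → no win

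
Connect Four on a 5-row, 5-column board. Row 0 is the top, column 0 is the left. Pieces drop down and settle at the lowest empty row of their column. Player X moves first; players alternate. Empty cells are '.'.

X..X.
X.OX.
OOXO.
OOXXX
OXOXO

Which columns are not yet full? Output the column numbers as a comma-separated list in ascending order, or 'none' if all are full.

Answer: 1,2,4

Derivation:
col 0: top cell = 'X' → FULL
col 1: top cell = '.' → open
col 2: top cell = '.' → open
col 3: top cell = 'X' → FULL
col 4: top cell = '.' → open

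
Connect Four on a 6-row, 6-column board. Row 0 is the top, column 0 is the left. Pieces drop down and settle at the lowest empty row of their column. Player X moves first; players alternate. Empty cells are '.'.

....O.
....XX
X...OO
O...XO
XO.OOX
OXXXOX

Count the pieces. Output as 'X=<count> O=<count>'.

X=10 O=10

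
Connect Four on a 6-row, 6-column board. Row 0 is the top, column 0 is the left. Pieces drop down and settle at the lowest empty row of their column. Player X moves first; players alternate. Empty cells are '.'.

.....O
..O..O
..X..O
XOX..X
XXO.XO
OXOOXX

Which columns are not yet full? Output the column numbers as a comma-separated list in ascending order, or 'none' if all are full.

Answer: 0,1,2,3,4

Derivation:
col 0: top cell = '.' → open
col 1: top cell = '.' → open
col 2: top cell = '.' → open
col 3: top cell = '.' → open
col 4: top cell = '.' → open
col 5: top cell = 'O' → FULL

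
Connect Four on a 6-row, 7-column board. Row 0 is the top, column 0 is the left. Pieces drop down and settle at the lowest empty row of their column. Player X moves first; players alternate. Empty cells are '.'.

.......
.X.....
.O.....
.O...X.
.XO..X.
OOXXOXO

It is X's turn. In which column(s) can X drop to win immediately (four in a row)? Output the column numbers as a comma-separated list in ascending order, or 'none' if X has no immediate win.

col 0: drop X → no win
col 1: drop X → no win
col 2: drop X → no win
col 3: drop X → no win
col 4: drop X → no win
col 5: drop X → WIN!
col 6: drop X → no win

Answer: 5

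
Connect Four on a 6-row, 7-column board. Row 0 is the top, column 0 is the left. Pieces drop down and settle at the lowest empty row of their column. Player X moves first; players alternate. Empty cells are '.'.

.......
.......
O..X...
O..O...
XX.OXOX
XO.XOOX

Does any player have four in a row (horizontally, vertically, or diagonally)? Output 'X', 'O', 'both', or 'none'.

none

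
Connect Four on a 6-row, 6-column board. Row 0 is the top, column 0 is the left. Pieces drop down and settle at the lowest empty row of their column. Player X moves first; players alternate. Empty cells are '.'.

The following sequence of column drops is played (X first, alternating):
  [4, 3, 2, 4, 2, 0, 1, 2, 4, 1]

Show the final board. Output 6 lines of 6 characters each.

Move 1: X drops in col 4, lands at row 5
Move 2: O drops in col 3, lands at row 5
Move 3: X drops in col 2, lands at row 5
Move 4: O drops in col 4, lands at row 4
Move 5: X drops in col 2, lands at row 4
Move 6: O drops in col 0, lands at row 5
Move 7: X drops in col 1, lands at row 5
Move 8: O drops in col 2, lands at row 3
Move 9: X drops in col 4, lands at row 3
Move 10: O drops in col 1, lands at row 4

Answer: ......
......
......
..O.X.
.OX.O.
OXXOX.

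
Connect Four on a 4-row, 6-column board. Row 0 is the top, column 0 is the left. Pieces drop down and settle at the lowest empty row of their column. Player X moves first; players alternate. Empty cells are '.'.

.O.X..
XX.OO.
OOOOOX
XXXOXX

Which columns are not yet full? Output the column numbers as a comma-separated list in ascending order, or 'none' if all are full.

col 0: top cell = '.' → open
col 1: top cell = 'O' → FULL
col 2: top cell = '.' → open
col 3: top cell = 'X' → FULL
col 4: top cell = '.' → open
col 5: top cell = '.' → open

Answer: 0,2,4,5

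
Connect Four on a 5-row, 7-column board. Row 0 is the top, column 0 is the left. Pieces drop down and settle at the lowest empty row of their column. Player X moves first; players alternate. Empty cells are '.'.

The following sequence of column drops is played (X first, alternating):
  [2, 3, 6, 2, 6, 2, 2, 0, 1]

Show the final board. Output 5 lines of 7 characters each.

Answer: .......
..X....
..O....
..O...X
OXXO..X

Derivation:
Move 1: X drops in col 2, lands at row 4
Move 2: O drops in col 3, lands at row 4
Move 3: X drops in col 6, lands at row 4
Move 4: O drops in col 2, lands at row 3
Move 5: X drops in col 6, lands at row 3
Move 6: O drops in col 2, lands at row 2
Move 7: X drops in col 2, lands at row 1
Move 8: O drops in col 0, lands at row 4
Move 9: X drops in col 1, lands at row 4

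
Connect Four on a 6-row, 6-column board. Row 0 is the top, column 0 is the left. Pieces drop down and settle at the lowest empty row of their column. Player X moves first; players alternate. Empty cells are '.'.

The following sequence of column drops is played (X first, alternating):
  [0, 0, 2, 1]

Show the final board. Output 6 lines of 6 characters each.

Move 1: X drops in col 0, lands at row 5
Move 2: O drops in col 0, lands at row 4
Move 3: X drops in col 2, lands at row 5
Move 4: O drops in col 1, lands at row 5

Answer: ......
......
......
......
O.....
XOX...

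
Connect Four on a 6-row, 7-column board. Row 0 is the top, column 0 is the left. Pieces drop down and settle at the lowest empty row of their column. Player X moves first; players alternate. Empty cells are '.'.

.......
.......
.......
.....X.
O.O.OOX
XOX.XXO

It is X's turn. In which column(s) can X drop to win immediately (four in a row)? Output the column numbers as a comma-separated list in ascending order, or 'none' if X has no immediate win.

Answer: 3

Derivation:
col 0: drop X → no win
col 1: drop X → no win
col 2: drop X → no win
col 3: drop X → WIN!
col 4: drop X → no win
col 5: drop X → no win
col 6: drop X → no win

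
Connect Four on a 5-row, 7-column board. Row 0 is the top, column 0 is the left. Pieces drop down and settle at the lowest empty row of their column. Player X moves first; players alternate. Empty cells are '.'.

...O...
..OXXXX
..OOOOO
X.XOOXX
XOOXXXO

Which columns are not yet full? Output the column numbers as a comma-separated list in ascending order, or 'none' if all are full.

col 0: top cell = '.' → open
col 1: top cell = '.' → open
col 2: top cell = '.' → open
col 3: top cell = 'O' → FULL
col 4: top cell = '.' → open
col 5: top cell = '.' → open
col 6: top cell = '.' → open

Answer: 0,1,2,4,5,6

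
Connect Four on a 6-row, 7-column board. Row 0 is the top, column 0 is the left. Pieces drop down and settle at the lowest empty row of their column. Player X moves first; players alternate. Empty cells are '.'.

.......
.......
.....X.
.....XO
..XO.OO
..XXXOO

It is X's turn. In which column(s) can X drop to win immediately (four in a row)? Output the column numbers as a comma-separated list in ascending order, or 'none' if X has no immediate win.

col 0: drop X → no win
col 1: drop X → WIN!
col 2: drop X → no win
col 3: drop X → no win
col 4: drop X → no win
col 5: drop X → no win
col 6: drop X → no win

Answer: 1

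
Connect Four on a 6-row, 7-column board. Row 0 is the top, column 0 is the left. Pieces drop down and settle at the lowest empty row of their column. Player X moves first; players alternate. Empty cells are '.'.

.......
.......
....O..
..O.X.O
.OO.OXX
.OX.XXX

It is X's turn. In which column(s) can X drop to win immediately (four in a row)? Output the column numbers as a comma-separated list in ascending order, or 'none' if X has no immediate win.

col 0: drop X → no win
col 1: drop X → no win
col 2: drop X → no win
col 3: drop X → WIN!
col 4: drop X → no win
col 5: drop X → no win
col 6: drop X → no win

Answer: 3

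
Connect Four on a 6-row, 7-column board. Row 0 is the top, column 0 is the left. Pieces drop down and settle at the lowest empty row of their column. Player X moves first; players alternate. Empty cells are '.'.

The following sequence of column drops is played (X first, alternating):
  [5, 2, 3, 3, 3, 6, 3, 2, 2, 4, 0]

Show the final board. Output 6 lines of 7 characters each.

Answer: .......
.......
...X...
..XX...
..OO...
X.OXOXO

Derivation:
Move 1: X drops in col 5, lands at row 5
Move 2: O drops in col 2, lands at row 5
Move 3: X drops in col 3, lands at row 5
Move 4: O drops in col 3, lands at row 4
Move 5: X drops in col 3, lands at row 3
Move 6: O drops in col 6, lands at row 5
Move 7: X drops in col 3, lands at row 2
Move 8: O drops in col 2, lands at row 4
Move 9: X drops in col 2, lands at row 3
Move 10: O drops in col 4, lands at row 5
Move 11: X drops in col 0, lands at row 5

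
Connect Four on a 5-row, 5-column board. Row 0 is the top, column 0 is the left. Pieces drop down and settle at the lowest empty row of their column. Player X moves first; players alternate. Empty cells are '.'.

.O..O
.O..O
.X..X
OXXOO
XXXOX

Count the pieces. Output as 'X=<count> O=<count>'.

X=8 O=8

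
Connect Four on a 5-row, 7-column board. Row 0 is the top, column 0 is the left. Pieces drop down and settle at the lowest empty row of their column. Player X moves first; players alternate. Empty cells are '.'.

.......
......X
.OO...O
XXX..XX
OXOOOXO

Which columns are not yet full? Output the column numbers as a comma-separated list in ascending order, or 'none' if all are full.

col 0: top cell = '.' → open
col 1: top cell = '.' → open
col 2: top cell = '.' → open
col 3: top cell = '.' → open
col 4: top cell = '.' → open
col 5: top cell = '.' → open
col 6: top cell = '.' → open

Answer: 0,1,2,3,4,5,6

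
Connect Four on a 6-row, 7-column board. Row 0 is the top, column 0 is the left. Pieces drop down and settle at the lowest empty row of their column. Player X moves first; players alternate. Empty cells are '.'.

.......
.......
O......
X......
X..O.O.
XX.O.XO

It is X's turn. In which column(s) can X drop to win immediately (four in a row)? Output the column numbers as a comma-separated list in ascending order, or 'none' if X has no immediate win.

col 0: drop X → no win
col 1: drop X → no win
col 2: drop X → no win
col 3: drop X → no win
col 4: drop X → no win
col 5: drop X → no win
col 6: drop X → no win

Answer: none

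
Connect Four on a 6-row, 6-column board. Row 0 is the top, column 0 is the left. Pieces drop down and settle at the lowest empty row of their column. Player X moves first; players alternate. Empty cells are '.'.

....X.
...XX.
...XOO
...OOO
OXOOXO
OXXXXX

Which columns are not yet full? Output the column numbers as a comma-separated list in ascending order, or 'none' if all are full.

Answer: 0,1,2,3,5

Derivation:
col 0: top cell = '.' → open
col 1: top cell = '.' → open
col 2: top cell = '.' → open
col 3: top cell = '.' → open
col 4: top cell = 'X' → FULL
col 5: top cell = '.' → open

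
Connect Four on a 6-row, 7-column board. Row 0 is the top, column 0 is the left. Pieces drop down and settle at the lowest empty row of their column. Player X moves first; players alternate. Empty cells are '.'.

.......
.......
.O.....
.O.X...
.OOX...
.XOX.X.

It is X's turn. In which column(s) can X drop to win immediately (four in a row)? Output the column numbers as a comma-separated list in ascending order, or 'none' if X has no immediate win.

col 0: drop X → no win
col 1: drop X → no win
col 2: drop X → no win
col 3: drop X → WIN!
col 4: drop X → no win
col 5: drop X → no win
col 6: drop X → no win

Answer: 3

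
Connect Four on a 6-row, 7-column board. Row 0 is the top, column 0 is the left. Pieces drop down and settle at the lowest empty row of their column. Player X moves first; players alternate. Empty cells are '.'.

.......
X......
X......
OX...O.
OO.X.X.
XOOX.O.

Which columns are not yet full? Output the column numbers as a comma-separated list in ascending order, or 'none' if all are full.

Answer: 0,1,2,3,4,5,6

Derivation:
col 0: top cell = '.' → open
col 1: top cell = '.' → open
col 2: top cell = '.' → open
col 3: top cell = '.' → open
col 4: top cell = '.' → open
col 5: top cell = '.' → open
col 6: top cell = '.' → open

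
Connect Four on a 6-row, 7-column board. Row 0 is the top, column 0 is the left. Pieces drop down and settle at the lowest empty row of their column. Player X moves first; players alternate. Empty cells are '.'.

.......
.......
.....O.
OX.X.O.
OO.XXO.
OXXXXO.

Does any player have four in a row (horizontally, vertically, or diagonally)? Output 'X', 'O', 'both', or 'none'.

both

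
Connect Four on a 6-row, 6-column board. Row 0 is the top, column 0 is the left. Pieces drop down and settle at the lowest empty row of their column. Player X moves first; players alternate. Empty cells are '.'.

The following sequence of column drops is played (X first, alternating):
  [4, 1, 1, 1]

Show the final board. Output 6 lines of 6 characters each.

Move 1: X drops in col 4, lands at row 5
Move 2: O drops in col 1, lands at row 5
Move 3: X drops in col 1, lands at row 4
Move 4: O drops in col 1, lands at row 3

Answer: ......
......
......
.O....
.X....
.O..X.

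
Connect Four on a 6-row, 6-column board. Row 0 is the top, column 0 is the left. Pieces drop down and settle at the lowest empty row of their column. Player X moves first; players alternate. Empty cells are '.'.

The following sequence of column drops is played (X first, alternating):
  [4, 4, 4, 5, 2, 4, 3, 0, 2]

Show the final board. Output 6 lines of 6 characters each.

Answer: ......
......
....O.
....X.
..X.O.
O.XXXO

Derivation:
Move 1: X drops in col 4, lands at row 5
Move 2: O drops in col 4, lands at row 4
Move 3: X drops in col 4, lands at row 3
Move 4: O drops in col 5, lands at row 5
Move 5: X drops in col 2, lands at row 5
Move 6: O drops in col 4, lands at row 2
Move 7: X drops in col 3, lands at row 5
Move 8: O drops in col 0, lands at row 5
Move 9: X drops in col 2, lands at row 4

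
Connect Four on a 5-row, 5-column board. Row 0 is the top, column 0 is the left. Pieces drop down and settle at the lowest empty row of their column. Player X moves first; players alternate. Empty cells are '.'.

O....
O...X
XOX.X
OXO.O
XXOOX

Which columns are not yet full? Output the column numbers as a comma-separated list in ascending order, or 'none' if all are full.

Answer: 1,2,3,4

Derivation:
col 0: top cell = 'O' → FULL
col 1: top cell = '.' → open
col 2: top cell = '.' → open
col 3: top cell = '.' → open
col 4: top cell = '.' → open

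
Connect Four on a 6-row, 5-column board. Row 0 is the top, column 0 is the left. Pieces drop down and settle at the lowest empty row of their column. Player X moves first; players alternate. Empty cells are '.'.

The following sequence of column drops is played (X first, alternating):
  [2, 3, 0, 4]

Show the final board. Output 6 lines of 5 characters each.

Move 1: X drops in col 2, lands at row 5
Move 2: O drops in col 3, lands at row 5
Move 3: X drops in col 0, lands at row 5
Move 4: O drops in col 4, lands at row 5

Answer: .....
.....
.....
.....
.....
X.XOO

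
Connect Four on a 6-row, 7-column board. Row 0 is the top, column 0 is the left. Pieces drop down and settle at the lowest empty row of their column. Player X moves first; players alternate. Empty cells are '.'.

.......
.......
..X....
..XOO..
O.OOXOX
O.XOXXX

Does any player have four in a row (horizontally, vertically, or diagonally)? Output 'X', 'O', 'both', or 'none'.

none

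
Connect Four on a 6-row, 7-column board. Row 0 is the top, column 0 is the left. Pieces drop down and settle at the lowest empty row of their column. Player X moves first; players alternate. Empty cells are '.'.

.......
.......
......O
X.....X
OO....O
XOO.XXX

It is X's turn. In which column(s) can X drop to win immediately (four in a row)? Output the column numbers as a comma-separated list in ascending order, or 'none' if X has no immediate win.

col 0: drop X → no win
col 1: drop X → no win
col 2: drop X → no win
col 3: drop X → WIN!
col 4: drop X → no win
col 5: drop X → no win
col 6: drop X → no win

Answer: 3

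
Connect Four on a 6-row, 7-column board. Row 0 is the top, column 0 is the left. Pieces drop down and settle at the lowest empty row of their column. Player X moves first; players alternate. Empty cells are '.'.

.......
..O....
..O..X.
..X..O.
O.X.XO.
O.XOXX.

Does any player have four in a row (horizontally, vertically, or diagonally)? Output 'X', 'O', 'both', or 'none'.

none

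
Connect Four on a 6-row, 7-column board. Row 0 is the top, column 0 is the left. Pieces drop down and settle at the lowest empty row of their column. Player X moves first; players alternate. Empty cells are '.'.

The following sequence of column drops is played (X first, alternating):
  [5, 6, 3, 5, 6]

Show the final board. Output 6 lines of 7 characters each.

Answer: .......
.......
.......
.......
.....OX
...X.XO

Derivation:
Move 1: X drops in col 5, lands at row 5
Move 2: O drops in col 6, lands at row 5
Move 3: X drops in col 3, lands at row 5
Move 4: O drops in col 5, lands at row 4
Move 5: X drops in col 6, lands at row 4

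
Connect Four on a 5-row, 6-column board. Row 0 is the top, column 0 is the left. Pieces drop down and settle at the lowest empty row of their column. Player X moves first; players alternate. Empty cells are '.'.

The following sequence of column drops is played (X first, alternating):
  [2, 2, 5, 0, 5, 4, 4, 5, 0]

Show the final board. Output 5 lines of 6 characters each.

Answer: ......
......
.....O
X.O.XX
O.X.OX

Derivation:
Move 1: X drops in col 2, lands at row 4
Move 2: O drops in col 2, lands at row 3
Move 3: X drops in col 5, lands at row 4
Move 4: O drops in col 0, lands at row 4
Move 5: X drops in col 5, lands at row 3
Move 6: O drops in col 4, lands at row 4
Move 7: X drops in col 4, lands at row 3
Move 8: O drops in col 5, lands at row 2
Move 9: X drops in col 0, lands at row 3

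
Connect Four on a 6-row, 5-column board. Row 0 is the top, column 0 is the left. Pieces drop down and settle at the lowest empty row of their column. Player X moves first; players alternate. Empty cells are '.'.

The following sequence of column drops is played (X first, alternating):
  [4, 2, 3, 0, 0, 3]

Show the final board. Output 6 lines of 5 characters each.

Move 1: X drops in col 4, lands at row 5
Move 2: O drops in col 2, lands at row 5
Move 3: X drops in col 3, lands at row 5
Move 4: O drops in col 0, lands at row 5
Move 5: X drops in col 0, lands at row 4
Move 6: O drops in col 3, lands at row 4

Answer: .....
.....
.....
.....
X..O.
O.OXX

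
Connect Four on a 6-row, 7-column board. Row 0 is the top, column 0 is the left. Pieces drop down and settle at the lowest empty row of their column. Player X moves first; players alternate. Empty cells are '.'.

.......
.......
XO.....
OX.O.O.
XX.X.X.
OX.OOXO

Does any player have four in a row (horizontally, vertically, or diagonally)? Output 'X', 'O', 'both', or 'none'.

none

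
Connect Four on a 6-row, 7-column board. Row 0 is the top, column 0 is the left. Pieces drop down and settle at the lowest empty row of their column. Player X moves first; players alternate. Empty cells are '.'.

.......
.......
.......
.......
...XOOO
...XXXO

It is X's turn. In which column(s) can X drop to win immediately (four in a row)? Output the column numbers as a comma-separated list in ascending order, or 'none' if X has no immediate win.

col 0: drop X → no win
col 1: drop X → no win
col 2: drop X → WIN!
col 3: drop X → no win
col 4: drop X → no win
col 5: drop X → no win
col 6: drop X → no win

Answer: 2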